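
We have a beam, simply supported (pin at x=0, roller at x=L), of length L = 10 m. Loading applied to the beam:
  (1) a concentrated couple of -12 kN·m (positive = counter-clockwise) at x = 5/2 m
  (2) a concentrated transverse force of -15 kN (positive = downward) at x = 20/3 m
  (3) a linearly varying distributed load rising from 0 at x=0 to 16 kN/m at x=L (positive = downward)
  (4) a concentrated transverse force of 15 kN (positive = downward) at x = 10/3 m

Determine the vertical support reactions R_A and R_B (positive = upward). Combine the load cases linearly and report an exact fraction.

Load 1 — applied couple M₀=-12 kN·m at a=5/2 m (b=L-a=15/2):
  R_A = M₀/L = (-12)/10 = -6/5 kN
  R_B = -M₀/L = -(-12)/10 = 6/5 kN
Load 2 — point force P=-15 kN at a=20/3 m (b=L-a=10/3):
  R_A = Pb/L = (-15)·(10/3)/10 = -5 kN
  R_B = Pa/L = (-15)·(20/3)/10 = -10 kN
Load 3 — triangular load w₀=16 kN/m (0→w₀ over full span):
  R_A = w₀L/6 = 16·10/6 = 80/3 kN
  R_B = w₀L/3 = 16·10/3 = 160/3 kN
Load 4 — point force P=15 kN at a=10/3 m (b=L-a=20/3):
  R_A = Pb/L = 15·(20/3)/10 = 10 kN
  R_B = Pa/L = 15·(10/3)/10 = 5 kN
Superposition: R_A = 457/15 kN, R_B = 743/15 kN

R_A = 457/15 kN, R_B = 743/15 kN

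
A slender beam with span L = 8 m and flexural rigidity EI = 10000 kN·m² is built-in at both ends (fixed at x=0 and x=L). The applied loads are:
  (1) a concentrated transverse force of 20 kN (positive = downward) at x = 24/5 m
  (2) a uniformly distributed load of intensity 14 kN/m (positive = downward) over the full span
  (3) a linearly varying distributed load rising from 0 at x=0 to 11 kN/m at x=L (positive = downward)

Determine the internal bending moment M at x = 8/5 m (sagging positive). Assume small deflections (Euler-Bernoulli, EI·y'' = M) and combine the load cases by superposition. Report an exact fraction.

M(8/5) = -1296/125 kN·m

Load 1 — point force P=20 kN at a=24/5 m (b=L-a=16/5):
  M_1 = Pb²(3a+b)x/L³ - Pab²/L²  [x≤a] = 20·(16/5)²·(3·(24/5)+(16/5))·(8/5)/8³ - 20·(24/5)·(16/5)²/8² = -512/125 kN·m
Load 2 — uniform load w=14 kN/m over full span:
  M_2 = wLx/2 - wL²/12 - wx²/2 = 14·8·(8/5)/2 - 14·8²/12 - 14·(8/5)²/2 = -224/75 kN·m
Load 3 — triangular load w₀=11 kN/m (0→w₀ over full span):
  M_3 = 3w₀Lx/20 - w₀L²/30 - w₀x³/(6L) = 3·11·8·(8/5)/20 - 11·8²/30 - 11·(8/5)³/(6·8) = -1232/375 kN·m
Superposition: M = Σ M_i = -1296/125 kN·m ≈ -10.368000 kN·m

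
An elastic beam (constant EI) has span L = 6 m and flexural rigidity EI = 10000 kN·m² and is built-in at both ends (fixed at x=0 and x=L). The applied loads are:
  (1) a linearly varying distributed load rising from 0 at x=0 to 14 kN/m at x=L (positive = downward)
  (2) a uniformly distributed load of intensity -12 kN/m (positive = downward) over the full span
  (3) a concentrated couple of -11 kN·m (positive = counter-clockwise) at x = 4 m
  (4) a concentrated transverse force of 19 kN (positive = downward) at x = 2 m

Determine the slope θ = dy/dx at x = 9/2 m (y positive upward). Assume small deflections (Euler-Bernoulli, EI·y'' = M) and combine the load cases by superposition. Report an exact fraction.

Load 1 — triangular load w₀=14 kN/m (0→w₀ over full span):
  θ_1 = -w₀(2x(L-x)(L-2x)(x+2L)+x²(L-x)²)/(120LEI) = -14·(2·(9/2)·(6-(9/2))·(6-2·(9/2))·((9/2)+2·6)+(9/2)²·(6-(9/2))²)/(120·6·10000) = 7749/6400000 rad
Load 2 — uniform load w=-12 kN/m over full span:
  θ_2 = -wx(L-x)(L-2x)/(12EI) = -(-12)·(9/2)·(6-(9/2))·(6-2·(9/2))/(12·10000) = -81/40000 rad
Load 3 — applied couple M₀=-11 kN·m at a=4 m (b=L-a=2):
  θ_3 = (R_Ax²/2 - M_Ax - M₀(x-a))/EI  [x>a] with R_A=-22/9, M_A=-11/3 = ((-22/9)·(9/2)²/2 - (-11/3)·(9/2) - (-11)·((9/2)-4))/10000 = -11/40000 rad
Load 4 — point force P=19 kN at a=2 m (b=L-a=4):
  θ_4 = Pa²(L-x)(2bL-(3b+a)(L-x))/(2L³EI)  [x>a] = 19·2²·(6-(9/2))·(2·4·6-(3·4+2)·(6-(9/2)))/(2·6³·10000) = 57/80000 rad
Superposition: θ = Σ θ_i = -2411/6400000 rad ≈ -0.000377 rad

θ(9/2) = -2411/6400000 rad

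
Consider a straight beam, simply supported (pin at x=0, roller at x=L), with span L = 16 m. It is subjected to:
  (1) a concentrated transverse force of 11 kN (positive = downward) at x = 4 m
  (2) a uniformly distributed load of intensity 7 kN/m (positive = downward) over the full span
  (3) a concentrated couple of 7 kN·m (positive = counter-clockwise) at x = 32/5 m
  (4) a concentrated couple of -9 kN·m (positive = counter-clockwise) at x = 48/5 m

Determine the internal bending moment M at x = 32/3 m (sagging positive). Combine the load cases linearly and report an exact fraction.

Load 1 — point force P=11 kN at a=4 m (b=L-a=12):
  M_1 = Pa(L-x)/L  [x>a] = 11·4·(16-(32/3))/16 = 44/3 kN·m
Load 2 — uniform load w=7 kN/m over full span:
  M_2 = wx(L-x)/2 = 7·(32/3)·(16-(32/3))/2 = 1792/9 kN·m
Load 3 — applied couple M₀=7 kN·m at a=32/5 m (b=L-a=48/5):
  M_3 = M₀x/L - M₀  [x>a] = 7·(32/3)/16 - 7 = -7/3 kN·m
Load 4 — applied couple M₀=-9 kN·m at a=48/5 m (b=L-a=32/5):
  M_4 = M₀x/L - M₀  [x>a] = (-9)·(32/3)/16 - (-9) = 3 kN·m
Superposition: M = Σ M_i = 1930/9 kN·m ≈ 214.444444 kN·m

M(32/3) = 1930/9 kN·m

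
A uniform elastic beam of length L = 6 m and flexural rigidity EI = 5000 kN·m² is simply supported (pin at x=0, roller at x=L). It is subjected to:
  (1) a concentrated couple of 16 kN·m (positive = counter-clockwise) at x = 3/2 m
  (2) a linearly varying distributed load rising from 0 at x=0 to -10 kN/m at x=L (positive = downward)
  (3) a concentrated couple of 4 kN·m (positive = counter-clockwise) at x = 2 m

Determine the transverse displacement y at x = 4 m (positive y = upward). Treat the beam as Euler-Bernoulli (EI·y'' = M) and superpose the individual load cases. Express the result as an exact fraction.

Load 1 — applied couple M₀=16 kN·m at a=3/2 m (b=L-a=9/2):
  y_1 = (M₀x³/(6L)-M₀(x-a)²/2+C₁x)/EI  [x>a] with C₁=M₀(3b²-L²)/(6L)=11 = (16·4³/(6·6)-16·(4-(3/2))²/2+11·4)/5000 = 101/22500 m
Load 2 — triangular load w₀=-10 kN/m (0→w₀ over full span):
  y_2 = -w₀x(7L⁴-10L²x²+3x⁴)/(360LEI) = -(-10)·4·(7·6⁴-10·6²·4²+3·4⁴)/(360·6·5000) = 17/1125 m
Load 3 — applied couple M₀=4 kN·m at a=2 m (b=L-a=4):
  y_3 = (M₀x³/(6L)-M₀(x-a)²/2+C₁x)/EI  [x>a] with C₁=M₀(3b²-L²)/(6L)=4/3 = (4·4³/(6·6)-4·(4-2)²/2+(4/3)·4)/5000 = 1/1125 m
Superposition: y = Σ y_i = 461/22500 m ≈ 0.020489 m

y(4) = 461/22500 m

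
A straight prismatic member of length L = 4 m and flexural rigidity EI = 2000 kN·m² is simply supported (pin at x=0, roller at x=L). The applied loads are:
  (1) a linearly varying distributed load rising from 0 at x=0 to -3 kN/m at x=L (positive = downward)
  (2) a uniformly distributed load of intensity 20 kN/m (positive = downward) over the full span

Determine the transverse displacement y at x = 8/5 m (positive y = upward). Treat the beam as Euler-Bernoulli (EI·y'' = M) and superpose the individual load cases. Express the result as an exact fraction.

Load 1 — triangular load w₀=-3 kN/m (0→w₀ over full span):
  y_1 = -w₀x(7L⁴-10L²x²+3x⁴)/(360LEI) = -(-3)·(8/5)·(7·4⁴-10·4²·(8/5)²+3·(8/5)⁴)/(360·4·2000) = 4564/1953125 m
Load 2 — uniform load w=20 kN/m over full span:
  y_2 = -wx(L³-2Lx²+x³)/(24EI) = -20·(8/5)·(4³-2·4·(8/5)²+(8/5)³)/(24·2000) = -496/15625 m
Superposition: y = Σ y_i = -57436/1953125 m ≈ -0.029407 m

y(8/5) = -57436/1953125 m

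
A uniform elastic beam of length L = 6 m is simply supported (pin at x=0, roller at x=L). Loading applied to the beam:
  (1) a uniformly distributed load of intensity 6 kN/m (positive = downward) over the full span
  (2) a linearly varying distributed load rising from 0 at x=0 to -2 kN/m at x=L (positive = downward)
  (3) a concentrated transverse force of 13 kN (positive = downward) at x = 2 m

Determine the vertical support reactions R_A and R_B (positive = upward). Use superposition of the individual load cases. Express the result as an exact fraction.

R_A = 74/3 kN, R_B = 55/3 kN

Load 1 — uniform load w=6 kN/m over full span:
  R_A = wL/2 = 6·6/2 = 18 kN
  R_B = wL/2 = 6·6/2 = 18 kN
Load 2 — triangular load w₀=-2 kN/m (0→w₀ over full span):
  R_A = w₀L/6 = (-2)·6/6 = -2 kN
  R_B = w₀L/3 = (-2)·6/3 = -4 kN
Load 3 — point force P=13 kN at a=2 m (b=L-a=4):
  R_A = Pb/L = 13·4/6 = 26/3 kN
  R_B = Pa/L = 13·2/6 = 13/3 kN
Superposition: R_A = 74/3 kN, R_B = 55/3 kN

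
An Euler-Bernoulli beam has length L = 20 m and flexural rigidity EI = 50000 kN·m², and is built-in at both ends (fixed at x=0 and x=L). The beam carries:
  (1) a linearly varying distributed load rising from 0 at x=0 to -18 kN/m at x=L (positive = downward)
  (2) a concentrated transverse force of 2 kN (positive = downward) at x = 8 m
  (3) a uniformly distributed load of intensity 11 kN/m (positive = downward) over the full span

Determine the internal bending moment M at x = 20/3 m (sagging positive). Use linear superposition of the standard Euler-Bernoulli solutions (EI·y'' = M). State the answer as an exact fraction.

M(20/3) = 3716/75 kN·m

Load 1 — triangular load w₀=-18 kN/m (0→w₀ over full span):
  M_1 = 3w₀Lx/20 - w₀L²/30 - w₀x³/(6L) = 3·(-18)·20·(20/3)/20 - (-18)·20²/30 - (-18)·(20/3)³/(6·20) = -680/9 kN·m
Load 2 — point force P=2 kN at a=8 m (b=L-a=12):
  M_2 = Pb²(3a+b)x/L³ - Pab²/L²  [x≤a] = 2·12²·(3·8+12)·(20/3)/20³ - 2·8·12²/20² = 72/25 kN·m
Load 3 — uniform load w=11 kN/m over full span:
  M_3 = wLx/2 - wL²/12 - wx²/2 = 11·20·(20/3)/2 - 11·20²/12 - 11·(20/3)²/2 = 1100/9 kN·m
Superposition: M = Σ M_i = 3716/75 kN·m ≈ 49.546667 kN·m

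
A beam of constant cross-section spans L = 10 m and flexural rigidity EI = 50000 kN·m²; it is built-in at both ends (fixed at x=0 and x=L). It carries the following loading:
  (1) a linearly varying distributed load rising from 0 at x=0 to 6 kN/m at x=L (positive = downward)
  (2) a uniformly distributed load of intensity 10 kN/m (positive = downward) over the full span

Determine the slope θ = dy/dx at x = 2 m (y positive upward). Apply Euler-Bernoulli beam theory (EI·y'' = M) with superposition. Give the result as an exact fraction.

Load 1 — triangular load w₀=6 kN/m (0→w₀ over full span):
  θ_1 = -w₀(2x(L-x)(L-2x)(x+2L)+x²(L-x)²)/(120LEI) = -6·(2·2·(10-2)·(10-2·2)·(2+2·10)+2²·(10-2)²)/(120·10·50000) = -7/15625 rad
Load 2 — uniform load w=10 kN/m over full span:
  θ_2 = -wx(L-x)(L-2x)/(12EI) = -10·2·(10-2)·(10-2·2)/(12·50000) = -1/625 rad
Superposition: θ = Σ θ_i = -32/15625 rad ≈ -0.002048 rad

θ(2) = -32/15625 rad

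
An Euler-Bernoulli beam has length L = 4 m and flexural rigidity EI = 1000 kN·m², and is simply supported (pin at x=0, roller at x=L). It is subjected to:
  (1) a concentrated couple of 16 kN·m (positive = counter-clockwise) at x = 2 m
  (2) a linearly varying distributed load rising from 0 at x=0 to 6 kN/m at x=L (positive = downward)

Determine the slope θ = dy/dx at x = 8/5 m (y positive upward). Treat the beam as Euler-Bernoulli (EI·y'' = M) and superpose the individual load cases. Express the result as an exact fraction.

Load 1 — applied couple M₀=16 kN·m at a=2 m (b=L-a=2):
  θ_1 = (M₀x²/(2L)+C₁)/EI  [x≤a] with C₁=M₀(3b²-L²)/(6L)=-8/3 = (16·(8/5)²/(2·4)+(-8/3))/1000 = 23/9375 rad
Load 2 — triangular load w₀=6 kN/m (0→w₀ over full span):
  θ_2 = -w₀(7L⁴-30L²x²+15x⁴)/(360LEI) = -6·(7·4⁴-30·4²·(8/5)²+15·(8/5)⁴)/(360·4·1000) = -646/234375 rad
Superposition: θ = Σ θ_i = -71/234375 rad ≈ -0.000303 rad

θ(8/5) = -71/234375 rad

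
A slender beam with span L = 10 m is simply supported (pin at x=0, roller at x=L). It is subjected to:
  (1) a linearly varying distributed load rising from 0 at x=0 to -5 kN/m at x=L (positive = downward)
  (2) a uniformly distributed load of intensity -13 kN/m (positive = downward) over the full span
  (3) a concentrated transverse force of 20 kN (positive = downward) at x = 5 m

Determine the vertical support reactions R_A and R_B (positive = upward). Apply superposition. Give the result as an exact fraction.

R_A = -190/3 kN, R_B = -215/3 kN

Load 1 — triangular load w₀=-5 kN/m (0→w₀ over full span):
  R_A = w₀L/6 = (-5)·10/6 = -25/3 kN
  R_B = w₀L/3 = (-5)·10/3 = -50/3 kN
Load 2 — uniform load w=-13 kN/m over full span:
  R_A = wL/2 = (-13)·10/2 = -65 kN
  R_B = wL/2 = (-13)·10/2 = -65 kN
Load 3 — point force P=20 kN at a=5 m (b=L-a=5):
  R_A = Pb/L = 20·5/10 = 10 kN
  R_B = Pa/L = 20·5/10 = 10 kN
Superposition: R_A = -190/3 kN, R_B = -215/3 kN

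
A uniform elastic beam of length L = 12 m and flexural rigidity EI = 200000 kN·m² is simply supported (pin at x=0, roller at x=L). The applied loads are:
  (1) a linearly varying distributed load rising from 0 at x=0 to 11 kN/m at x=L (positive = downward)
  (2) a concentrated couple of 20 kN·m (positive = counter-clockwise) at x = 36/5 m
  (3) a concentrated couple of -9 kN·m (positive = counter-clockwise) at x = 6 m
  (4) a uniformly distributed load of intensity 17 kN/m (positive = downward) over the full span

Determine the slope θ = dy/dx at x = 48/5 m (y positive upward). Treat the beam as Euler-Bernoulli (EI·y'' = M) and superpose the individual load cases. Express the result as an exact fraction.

θ(48/5) = 1624381/250000000 rad

Load 1 — triangular load w₀=11 kN/m (0→w₀ over full span):
  θ_1 = -w₀(7L⁴-30L²x²+15x⁴)/(360LEI) = -11·(7·12⁴-30·12²·(48/5)²+15·(48/5)⁴)/(360·12·200000) = 24981/15625000 rad
Load 2 — applied couple M₀=20 kN·m at a=36/5 m (b=L-a=24/5):
  θ_2 = (M₀x²/(2L)-M₀(x-a)+C₁)/EI  [x>a] with C₁=M₀(3b²-L²)/(6L)=-104/5 = (20·(48/5)²/(2·12)-20·((48/5)-(36/5))+(-104/5))/200000 = 1/25000 rad
Load 3 — applied couple M₀=-9 kN·m at a=6 m (b=L-a=6):
  θ_3 = (M₀x²/(2L)-M₀(x-a)+C₁)/EI  [x>a] with C₁=M₀(3b²-L²)/(6L)=9/2 = ((-9)·(48/5)²/(2·12)-(-9)·((48/5)-6)+(9/2))/200000 = 117/10000000 rad
Load 4 — uniform load w=17 kN/m over full span:
  θ_4 = -w(L³-6Lx²+4x³)/(24EI) = -17·(12³-6·12·(48/5)²+4·(48/5)³)/(24·200000) = 15147/3125000 rad
Superposition: θ = Σ θ_i = 1624381/250000000 rad ≈ 0.006498 rad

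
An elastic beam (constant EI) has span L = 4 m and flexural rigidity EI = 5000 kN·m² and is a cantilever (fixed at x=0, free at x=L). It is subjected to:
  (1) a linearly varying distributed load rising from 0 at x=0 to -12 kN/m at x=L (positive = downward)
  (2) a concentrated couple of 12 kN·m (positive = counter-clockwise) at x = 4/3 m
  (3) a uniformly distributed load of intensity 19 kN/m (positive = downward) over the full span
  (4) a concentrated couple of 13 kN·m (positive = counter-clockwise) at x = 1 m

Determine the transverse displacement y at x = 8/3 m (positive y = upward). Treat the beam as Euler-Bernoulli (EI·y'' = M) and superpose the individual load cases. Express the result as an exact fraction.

Load 1 — triangular load w₀=-12 kN/m (0→w₀ over full span):
  y_1 = (w₀Lx³/12-w₀L²x²/6-w₀x⁵/(120L))/EI = ((-12)·4·(8/3)³/12-(-12)·4²·(8/3)²/6-(-12)·(8/3)⁵/(120·4))/5000 = 23552/759375 m
Load 2 — applied couple M₀=12 kN·m at a=4/3 m (b=L-a=8/3):
  y_2 = M₀a(2x-a)/(2EI)  [x>a] = 12·(4/3)·(2·(8/3)-(4/3))/(2·5000) = 4/625 m
Load 3 — uniform load w=19 kN/m over full span:
  y_3 = -wx²(x²-4Lx+6L²)/(24EI) = -19·(8/3)²·((8/3)²-4·4·(8/3)+6·4²)/(24·5000) = -10336/151875 m
Load 4 — applied couple M₀=13 kN·m at a=1 m (b=L-a=3):
  y_4 = M₀a(2x-a)/(2EI)  [x>a] = 13·1·(2·(8/3)-1)/(2·5000) = 169/30000 m
Superposition: y = Σ y_i = -101281/4050000 m ≈ -0.025008 m

y(8/3) = -101281/4050000 m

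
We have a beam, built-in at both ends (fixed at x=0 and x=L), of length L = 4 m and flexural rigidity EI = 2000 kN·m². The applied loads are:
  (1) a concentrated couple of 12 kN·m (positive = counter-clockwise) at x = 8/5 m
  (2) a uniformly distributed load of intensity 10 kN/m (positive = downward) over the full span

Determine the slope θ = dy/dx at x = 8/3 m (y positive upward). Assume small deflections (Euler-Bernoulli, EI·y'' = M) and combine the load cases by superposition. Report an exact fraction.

θ(8/3) = 338/253125 rad

Load 1 — applied couple M₀=12 kN·m at a=8/5 m (b=L-a=12/5):
  θ_1 = (R_Ax²/2 - M_Ax - M₀(x-a))/EI  [x>a] with R_A=108/25, M_A=36/25 = ((108/25)·(8/3)²/2 - (36/25)·(8/3) - 12·((8/3)-(8/5)))/2000 = -2/3125 rad
Load 2 — uniform load w=10 kN/m over full span:
  θ_2 = -wx(L-x)(L-2x)/(12EI) = -10·(8/3)·(4-(8/3))·(4-2·(8/3))/(12·2000) = 4/2025 rad
Superposition: θ = Σ θ_i = 338/253125 rad ≈ 0.001335 rad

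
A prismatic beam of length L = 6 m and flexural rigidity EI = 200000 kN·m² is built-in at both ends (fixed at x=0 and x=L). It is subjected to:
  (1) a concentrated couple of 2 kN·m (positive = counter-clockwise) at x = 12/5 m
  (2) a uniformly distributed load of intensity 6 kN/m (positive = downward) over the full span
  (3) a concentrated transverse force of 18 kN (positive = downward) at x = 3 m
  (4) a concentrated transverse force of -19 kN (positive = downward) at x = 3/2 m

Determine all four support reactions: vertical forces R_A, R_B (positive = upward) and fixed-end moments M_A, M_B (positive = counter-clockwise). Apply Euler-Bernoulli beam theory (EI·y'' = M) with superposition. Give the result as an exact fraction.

R_A = 9159/800 kN, M_A = 12567/800 kN·m, R_B = 18841/800 kN, M_B = -20413/800 kN·m

Load 1 — applied couple M₀=2 kN·m at a=12/5 m (b=L-a=18/5):
  R_A = 6M₀ab/L³ = 6·2·(12/5)·(18/5)/6³ = 12/25 kN
  M_A = M₀b(2a-b)/L² = 2·(18/5)·(2·(12/5)-(18/5))/6² = 6/25 kN·m
  R_B = -6M₀ab/L³ = -6·2·(12/5)·(18/5)/6³ = -12/25 kN
  M_B = M₀a(2b-a)/L² = 2·(12/5)·(2·(18/5)-(12/5))/6² = 16/25 kN·m
Load 2 — uniform load w=6 kN/m over full span:
  R_A = wL/2 = 6·6/2 = 18 kN
  M_A = wL²/12 = 6·6²/12 = 18 kN·m
  R_B = wL/2 = 6·6/2 = 18 kN
  M_B = -wL²/12 = -6·6²/12 = -18 kN·m
Load 3 — point force P=18 kN at a=3 m (b=L-a=3):
  R_A = Pb²(3a+b)/L³ = 18·3²·(3·3+3)/6³ = 9 kN
  M_A = Pab²/L² = 18·3·3²/6² = 27/2 kN·m
  R_B = Pa²(a+3b)/L³ = 18·3²·(3+3·3)/6³ = 9 kN
  M_B = -Pa²b/L² = -18·3²·3/6² = -27/2 kN·m
Load 4 — point force P=-19 kN at a=3/2 m (b=L-a=9/2):
  R_A = Pb²(3a+b)/L³ = (-19)·(9/2)²·(3·(3/2)+(9/2))/6³ = -513/32 kN
  M_A = Pab²/L² = (-19)·(3/2)·(9/2)²/6² = -513/32 kN·m
  R_B = Pa²(a+3b)/L³ = (-19)·(3/2)²·((3/2)+3·(9/2))/6³ = -95/32 kN
  M_B = -Pa²b/L² = -(-19)·(3/2)²·(9/2)/6² = 171/32 kN·m
Superposition: R_A = 9159/800 kN, M_A = 12567/800 kN·m, R_B = 18841/800 kN, M_B = -20413/800 kN·m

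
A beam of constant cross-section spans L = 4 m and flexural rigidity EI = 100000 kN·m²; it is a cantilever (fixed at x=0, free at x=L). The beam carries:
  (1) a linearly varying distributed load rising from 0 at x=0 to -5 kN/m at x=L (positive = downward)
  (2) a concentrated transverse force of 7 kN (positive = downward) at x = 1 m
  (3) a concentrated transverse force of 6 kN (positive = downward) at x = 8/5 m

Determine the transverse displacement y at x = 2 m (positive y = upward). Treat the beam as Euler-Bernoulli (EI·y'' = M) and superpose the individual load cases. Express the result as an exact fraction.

y(2) = 5809/25000000 m

Load 1 — triangular load w₀=-5 kN/m (0→w₀ over full span):
  y_1 = (w₀Lx³/12-w₀L²x²/6-w₀x⁵/(120L))/EI = ((-5)·4·2³/12-(-5)·4²·2²/6-(-5)·2⁵/(120·4))/100000 = 121/300000 m
Load 2 — point force P=7 kN at a=1 m (b=L-a=3):
  y_2 = -Pa²(3x-a)/(6EI)  [x>a] = -7·1²·(3·2-1)/(6·100000) = -7/120000 m
Load 3 — point force P=6 kN at a=8/5 m (b=L-a=12/5):
  y_3 = -Pa²(3x-a)/(6EI)  [x>a] = -6·(8/5)²·(3·2-(8/5))/(6·100000) = -44/390625 m
Superposition: y = Σ y_i = 5809/25000000 m ≈ 0.000232 m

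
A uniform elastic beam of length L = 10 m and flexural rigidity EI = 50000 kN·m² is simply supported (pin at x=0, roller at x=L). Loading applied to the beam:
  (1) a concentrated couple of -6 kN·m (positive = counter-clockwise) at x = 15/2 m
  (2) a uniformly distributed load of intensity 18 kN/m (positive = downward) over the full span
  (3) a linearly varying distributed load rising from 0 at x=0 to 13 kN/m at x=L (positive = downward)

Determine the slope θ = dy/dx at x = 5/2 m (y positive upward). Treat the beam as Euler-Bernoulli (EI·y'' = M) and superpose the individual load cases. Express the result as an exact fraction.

Load 1 — applied couple M₀=-6 kN·m at a=15/2 m (b=L-a=5/2):
  θ_1 = (M₀x²/(2L)+C₁)/EI  [x≤a] with C₁=M₀(3b²-L²)/(6L)=65/8 = ((-6)·(5/2)²/(2·10)+(65/8))/50000 = 1/8000 rad
Load 2 — uniform load w=18 kN/m over full span:
  θ_2 = -w(L³-6Lx²+4x³)/(24EI) = -18·(10³-6·10·(5/2)²+4·(5/2)³)/(24·50000) = -33/3200 rad
Load 3 — triangular load w₀=13 kN/m (0→w₀ over full span):
  θ_3 = -w₀(7L⁴-30L²x²+15x⁴)/(360LEI) = -13·(7·10⁴-30·10²·(5/2)²+15·(5/2)⁴)/(360·10·50000) = -17251/4608000 rad
Superposition: θ = Σ θ_i = -12839/921600 rad ≈ -0.013931 rad

θ(5/2) = -12839/921600 rad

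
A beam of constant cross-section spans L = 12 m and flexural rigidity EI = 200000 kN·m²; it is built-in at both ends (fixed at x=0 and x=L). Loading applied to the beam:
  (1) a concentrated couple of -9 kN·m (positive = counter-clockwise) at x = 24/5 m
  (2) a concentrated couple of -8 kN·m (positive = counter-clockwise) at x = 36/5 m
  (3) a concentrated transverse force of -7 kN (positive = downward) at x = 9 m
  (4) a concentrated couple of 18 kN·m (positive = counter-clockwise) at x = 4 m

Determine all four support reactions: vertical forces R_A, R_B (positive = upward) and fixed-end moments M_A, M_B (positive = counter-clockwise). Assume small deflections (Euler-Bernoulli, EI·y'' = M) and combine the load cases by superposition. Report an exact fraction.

Load 1 — applied couple M₀=-9 kN·m at a=24/5 m (b=L-a=36/5):
  R_A = 6M₀ab/L³ = 6·(-9)·(24/5)·(36/5)/12³ = -27/25 kN
  M_A = M₀b(2a-b)/L² = (-9)·(36/5)·(2·(24/5)-(36/5))/12² = -27/25 kN·m
  R_B = -6M₀ab/L³ = -6·(-9)·(24/5)·(36/5)/12³ = 27/25 kN
  M_B = M₀a(2b-a)/L² = (-9)·(24/5)·(2·(36/5)-(24/5))/12² = -72/25 kN·m
Load 2 — applied couple M₀=-8 kN·m at a=36/5 m (b=L-a=24/5):
  R_A = 6M₀ab/L³ = 6·(-8)·(36/5)·(24/5)/12³ = -24/25 kN
  M_A = M₀b(2a-b)/L² = (-8)·(24/5)·(2·(36/5)-(24/5))/12² = -64/25 kN·m
  R_B = -6M₀ab/L³ = -6·(-8)·(36/5)·(24/5)/12³ = 24/25 kN
  M_B = M₀a(2b-a)/L² = (-8)·(36/5)·(2·(24/5)-(36/5))/12² = -24/25 kN·m
Load 3 — point force P=-7 kN at a=9 m (b=L-a=3):
  R_A = Pb²(3a+b)/L³ = (-7)·3²·(3·9+3)/12³ = -35/32 kN
  M_A = Pab²/L² = (-7)·9·3²/12² = -63/16 kN·m
  R_B = Pa²(a+3b)/L³ = (-7)·9²·(9+3·3)/12³ = -189/32 kN
  M_B = -Pa²b/L² = -(-7)·9²·3/12² = 189/16 kN·m
Load 4 — applied couple M₀=18 kN·m at a=4 m (b=L-a=8):
  R_A = 6M₀ab/L³ = 6·18·4·8/12³ = 2 kN
  M_A = M₀b(2a-b)/L² = 18·8·(2·4-8)/12² = 0 kN·m
  R_B = -6M₀ab/L³ = -6·18·4·8/12³ = -2 kN
  M_B = M₀a(2b-a)/L² = 18·4·(2·8-4)/12² = 6 kN·m
Superposition: R_A = -907/800 kN, M_A = -3031/400 kN·m, R_B = -4693/800 kN, M_B = 5589/400 kN·m

R_A = -907/800 kN, M_A = -3031/400 kN·m, R_B = -4693/800 kN, M_B = 5589/400 kN·m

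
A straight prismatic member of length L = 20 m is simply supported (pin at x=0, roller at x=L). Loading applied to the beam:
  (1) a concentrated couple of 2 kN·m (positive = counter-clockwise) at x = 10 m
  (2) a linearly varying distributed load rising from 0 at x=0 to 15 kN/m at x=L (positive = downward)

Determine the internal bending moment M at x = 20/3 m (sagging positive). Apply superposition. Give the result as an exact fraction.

M(20/3) = 8018/27 kN·m

Load 1 — applied couple M₀=2 kN·m at a=10 m (b=L-a=10):
  M_1 = M₀x/L  [x≤a] = 2·(20/3)/20 = 2/3 kN·m
Load 2 — triangular load w₀=15 kN/m (0→w₀ over full span):
  M_2 = w₀Lx/6 - w₀x³/(6L) = 15·20·(20/3)/6 - 15·(20/3)³/(6·20) = 8000/27 kN·m
Superposition: M = Σ M_i = 8018/27 kN·m ≈ 296.962963 kN·m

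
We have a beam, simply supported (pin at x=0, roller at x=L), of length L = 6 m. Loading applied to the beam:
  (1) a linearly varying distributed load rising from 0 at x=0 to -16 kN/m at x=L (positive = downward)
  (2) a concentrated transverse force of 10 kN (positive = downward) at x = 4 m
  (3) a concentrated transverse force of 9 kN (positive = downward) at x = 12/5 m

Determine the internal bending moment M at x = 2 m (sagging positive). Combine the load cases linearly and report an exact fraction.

M(2) = -494/45 kN·m

Load 1 — triangular load w₀=-16 kN/m (0→w₀ over full span):
  M_1 = w₀Lx/6 - w₀x³/(6L) = (-16)·6·2/6 - (-16)·2³/(6·6) = -256/9 kN·m
Load 2 — point force P=10 kN at a=4 m (b=L-a=2):
  M_2 = Pbx/L  [x≤a] = 10·2·2/6 = 20/3 kN·m
Load 3 — point force P=9 kN at a=12/5 m (b=L-a=18/5):
  M_3 = Pbx/L  [x≤a] = 9·(18/5)·2/6 = 54/5 kN·m
Superposition: M = Σ M_i = -494/45 kN·m ≈ -10.977778 kN·m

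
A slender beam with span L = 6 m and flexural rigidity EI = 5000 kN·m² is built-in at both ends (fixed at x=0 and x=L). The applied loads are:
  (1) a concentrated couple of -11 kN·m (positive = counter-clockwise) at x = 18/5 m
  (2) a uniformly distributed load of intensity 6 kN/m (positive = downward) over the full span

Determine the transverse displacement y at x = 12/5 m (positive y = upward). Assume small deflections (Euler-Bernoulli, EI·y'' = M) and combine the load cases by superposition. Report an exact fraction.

y(12/5) = -5706/1953125 m

Load 1 — applied couple M₀=-11 kN·m at a=18/5 m (b=L-a=12/5):
  y_1 = (R_Ax³/6 - M_Ax²/2)/EI  [x≤a] with R_A=-66/25, M_A=-88/25 = ((-66/25)·(12/5)³/6 - (-88/25)·(12/5)²/2)/5000 = 1584/1953125 m
Load 2 — uniform load w=6 kN/m over full span:
  y_2 = -wx²(L-x)²/(24EI) = -6·(12/5)²·(6-(12/5))²/(24·5000) = -1458/390625 m
Superposition: y = Σ y_i = -5706/1953125 m ≈ -0.002921 m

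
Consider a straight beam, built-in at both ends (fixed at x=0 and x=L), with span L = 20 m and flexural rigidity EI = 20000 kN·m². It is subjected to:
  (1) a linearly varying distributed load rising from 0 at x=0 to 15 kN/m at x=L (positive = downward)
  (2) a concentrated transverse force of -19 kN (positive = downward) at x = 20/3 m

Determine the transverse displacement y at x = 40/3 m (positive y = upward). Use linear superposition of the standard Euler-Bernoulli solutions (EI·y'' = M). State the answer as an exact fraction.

y(40/3) = -1231/10935 m

Load 1 — triangular load w₀=15 kN/m (0→w₀ over full span):
  y_1 = -w₀x²(L-x)²(x+2L)/(120LEI) = -15·(40/3)²·(20-(40/3))²·((40/3)+2·20)/(120·20·20000) = -32/243 m
Load 2 — point force P=-19 kN at a=20/3 m (b=L-a=40/3):
  y_2 = -Pa²(L-x)²(3bL-(3b+a)(L-x))/(6L³EI)  [x>a] = -(-19)·(20/3)²·(20-(40/3))²·(3·(40/3)·20-(3·(40/3)+(20/3))·(20-(40/3)))/(6·20³·20000) = 209/10935 m
Superposition: y = Σ y_i = -1231/10935 m ≈ -0.112574 m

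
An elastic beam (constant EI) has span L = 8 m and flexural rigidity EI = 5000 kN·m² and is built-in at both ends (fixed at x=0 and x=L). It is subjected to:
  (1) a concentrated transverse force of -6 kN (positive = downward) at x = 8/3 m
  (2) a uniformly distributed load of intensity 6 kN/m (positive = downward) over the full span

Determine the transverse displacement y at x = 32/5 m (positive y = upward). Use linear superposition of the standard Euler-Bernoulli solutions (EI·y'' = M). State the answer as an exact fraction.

y(32/5) = -47936/10546875 m

Load 1 — point force P=-6 kN at a=8/3 m (b=L-a=16/3):
  y_1 = -Pa²(L-x)²(3bL-(3b+a)(L-x))/(6L³EI)  [x>a] = -(-6)·(8/3)²·(8-(32/5))²·(3·(16/3)·8-(3·(16/3)+(8/3))·(8-(32/5)))/(6·8³·5000) = 1472/2109375 m
Load 2 — uniform load w=6 kN/m over full span:
  y_2 = -wx²(L-x)²/(24EI) = -6·(32/5)²·(8-(32/5))²/(24·5000) = -2048/390625 m
Superposition: y = Σ y_i = -47936/10546875 m ≈ -0.004545 m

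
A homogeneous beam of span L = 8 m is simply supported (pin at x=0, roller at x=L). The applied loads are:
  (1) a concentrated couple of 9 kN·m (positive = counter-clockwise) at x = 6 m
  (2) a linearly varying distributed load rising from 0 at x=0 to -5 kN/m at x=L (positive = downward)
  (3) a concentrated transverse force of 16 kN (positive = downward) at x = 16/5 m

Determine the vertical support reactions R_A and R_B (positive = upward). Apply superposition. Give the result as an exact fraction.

R_A = 487/120 kN, R_B = -967/120 kN

Load 1 — applied couple M₀=9 kN·m at a=6 m (b=L-a=2):
  R_A = M₀/L = 9/8 kN
  R_B = -M₀/L = -9/8 kN
Load 2 — triangular load w₀=-5 kN/m (0→w₀ over full span):
  R_A = w₀L/6 = (-5)·8/6 = -20/3 kN
  R_B = w₀L/3 = (-5)·8/3 = -40/3 kN
Load 3 — point force P=16 kN at a=16/5 m (b=L-a=24/5):
  R_A = Pb/L = 16·(24/5)/8 = 48/5 kN
  R_B = Pa/L = 16·(16/5)/8 = 32/5 kN
Superposition: R_A = 487/120 kN, R_B = -967/120 kN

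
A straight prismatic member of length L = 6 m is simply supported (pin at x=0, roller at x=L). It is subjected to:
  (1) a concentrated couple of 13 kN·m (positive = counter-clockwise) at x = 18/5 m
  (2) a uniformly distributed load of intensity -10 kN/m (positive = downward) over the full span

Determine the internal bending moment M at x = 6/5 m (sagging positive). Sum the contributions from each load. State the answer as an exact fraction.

M(6/5) = -131/5 kN·m

Load 1 — applied couple M₀=13 kN·m at a=18/5 m (b=L-a=12/5):
  M_1 = M₀x/L  [x≤a] = 13·(6/5)/6 = 13/5 kN·m
Load 2 — uniform load w=-10 kN/m over full span:
  M_2 = wx(L-x)/2 = (-10)·(6/5)·(6-(6/5))/2 = -144/5 kN·m
Superposition: M = Σ M_i = -131/5 kN·m ≈ -26.200000 kN·m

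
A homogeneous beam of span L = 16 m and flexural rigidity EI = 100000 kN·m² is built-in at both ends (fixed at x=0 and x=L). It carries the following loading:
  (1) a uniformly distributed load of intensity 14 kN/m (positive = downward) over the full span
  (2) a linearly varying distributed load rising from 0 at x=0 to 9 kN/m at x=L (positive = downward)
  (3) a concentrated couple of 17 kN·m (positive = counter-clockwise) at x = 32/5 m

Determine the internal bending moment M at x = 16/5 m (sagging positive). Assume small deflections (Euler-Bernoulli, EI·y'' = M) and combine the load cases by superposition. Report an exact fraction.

M(16/5) = -7441/375 kN·m

Load 1 — uniform load w=14 kN/m over full span:
  M_1 = wLx/2 - wL²/12 - wx²/2 = 14·16·(16/5)/2 - 14·16²/12 - 14·(16/5)²/2 = -896/75 kN·m
Load 2 — triangular load w₀=9 kN/m (0→w₀ over full span):
  M_2 = 3w₀Lx/20 - w₀L²/30 - w₀x³/(6L) = 3·9·16·(16/5)/20 - 9·16²/30 - 9·(16/5)³/(6·16) = -1344/125 kN·m
Load 3 — applied couple M₀=17 kN·m at a=32/5 m (b=L-a=48/5):
  M_3 = R_Ax - M_A  [x≤a] with R_A=153/100, M_A=51/25 = (153/100)·(16/5) - (51/25) = 357/125 kN·m
Superposition: M = Σ M_i = -7441/375 kN·m ≈ -19.842667 kN·m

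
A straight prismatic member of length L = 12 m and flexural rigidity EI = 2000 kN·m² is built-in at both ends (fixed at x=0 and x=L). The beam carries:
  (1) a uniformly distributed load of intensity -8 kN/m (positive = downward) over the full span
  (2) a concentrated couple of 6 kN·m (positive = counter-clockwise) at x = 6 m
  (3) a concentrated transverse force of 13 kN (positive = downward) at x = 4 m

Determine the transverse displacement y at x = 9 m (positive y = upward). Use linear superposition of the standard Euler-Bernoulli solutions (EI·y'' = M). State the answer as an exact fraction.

Load 1 — uniform load w=-8 kN/m over full span:
  y_1 = -wx²(L-x)²/(24EI) = -(-8)·9²·(12-9)²/(24·2000) = 243/2000 m
Load 2 — applied couple M₀=6 kN·m at a=6 m (b=L-a=6):
  y_2 = (R_Ax³/6 - M_Ax²/2 - M₀(x-a)²/2)/EI  [x>a] with R_A=3/4, M_A=3/2 = ((3/4)·9³/6 - (3/2)·9²/2 - 6·(9-6)²/2)/2000 = 27/16000 m
Load 3 — point force P=13 kN at a=4 m (b=L-a=8):
  y_3 = -Pa²(L-x)²(3bL-(3b+a)(L-x))/(6L³EI)  [x>a] = -13·4²·(12-9)²·(3·8·12-(3·8+4)·(12-9))/(6·12³·2000) = -221/12000 m
Superposition: y = Σ y_i = 5029/48000 m ≈ 0.104771 m

y(9) = 5029/48000 m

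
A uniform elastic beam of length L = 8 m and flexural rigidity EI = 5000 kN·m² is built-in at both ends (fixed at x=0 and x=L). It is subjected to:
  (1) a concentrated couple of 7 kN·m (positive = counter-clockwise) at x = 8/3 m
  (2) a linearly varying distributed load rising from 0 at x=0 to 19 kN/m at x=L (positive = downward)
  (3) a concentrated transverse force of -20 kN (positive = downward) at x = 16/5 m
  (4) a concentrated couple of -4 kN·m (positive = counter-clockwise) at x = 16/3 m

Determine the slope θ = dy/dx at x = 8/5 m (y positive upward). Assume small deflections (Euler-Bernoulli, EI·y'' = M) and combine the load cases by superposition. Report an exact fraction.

Load 1 — applied couple M₀=7 kN·m at a=8/3 m (b=L-a=16/3):
  θ_1 = (R_Ax²/2 - M_Ax)/EI  [x≤a] with R_A=7/6, M_A=0 = ((7/6)·(8/5)²/2 - 0·(8/5))/5000 = 14/46875 rad
Load 2 — triangular load w₀=19 kN/m (0→w₀ over full span):
  θ_2 = -w₀(2x(L-x)(L-2x)(x+2L)+x²(L-x)²)/(120LEI) = -19·(2·(8/5)·(8-(8/5))·(8-2·(8/5))·((8/5)+2·8)+(8/5)²·(8-(8/5))²)/(120·8·5000) = -8512/1171875 rad
Load 3 — point force P=-20 kN at a=16/5 m (b=L-a=24/5):
  θ_3 = -Pb²x(2aL-(3a+b)x)/(2L³EI)  [x≤a] = -(-20)·(24/5)²·(8/5)·(2·(16/5)·8-(3·(16/5)+(24/5))·(8/5))/(2·8³·5000) = 1584/390625 rad
Load 4 — applied couple M₀=-4 kN·m at a=16/3 m (b=L-a=8/3):
  θ_4 = (R_Ax²/2 - M_Ax)/EI  [x≤a] with R_A=-2/3, M_A=-4/3 = ((-2/3)·(8/5)²/2 - (-4/3)·(8/5))/5000 = 4/15625 rad
Superposition: θ = Σ θ_i = -622/234375 rad ≈ -0.002654 rad

θ(8/5) = -622/234375 rad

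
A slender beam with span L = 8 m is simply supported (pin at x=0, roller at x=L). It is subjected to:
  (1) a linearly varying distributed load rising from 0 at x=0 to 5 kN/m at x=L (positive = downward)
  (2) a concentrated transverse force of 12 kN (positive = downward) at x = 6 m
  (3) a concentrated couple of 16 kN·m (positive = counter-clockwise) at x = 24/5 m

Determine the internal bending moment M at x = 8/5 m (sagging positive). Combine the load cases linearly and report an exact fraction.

Load 1 — triangular load w₀=5 kN/m (0→w₀ over full span):
  M_1 = w₀Lx/6 - w₀x³/(6L) = 5·8·(8/5)/6 - 5·(8/5)³/(6·8) = 256/25 kN·m
Load 2 — point force P=12 kN at a=6 m (b=L-a=2):
  M_2 = Pbx/L  [x≤a] = 12·2·(8/5)/8 = 24/5 kN·m
Load 3 — applied couple M₀=16 kN·m at a=24/5 m (b=L-a=16/5):
  M_3 = M₀x/L  [x≤a] = 16·(8/5)/8 = 16/5 kN·m
Superposition: M = Σ M_i = 456/25 kN·m ≈ 18.240000 kN·m

M(8/5) = 456/25 kN·m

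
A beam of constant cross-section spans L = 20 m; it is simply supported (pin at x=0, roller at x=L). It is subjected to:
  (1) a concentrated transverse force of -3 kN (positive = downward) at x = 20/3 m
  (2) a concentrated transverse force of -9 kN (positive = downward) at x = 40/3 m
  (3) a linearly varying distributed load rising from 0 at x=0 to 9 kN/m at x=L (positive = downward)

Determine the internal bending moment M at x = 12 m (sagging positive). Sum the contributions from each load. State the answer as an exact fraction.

Load 1 — point force P=-3 kN at a=20/3 m (b=L-a=40/3):
  M_1 = Pa(L-x)/L  [x>a] = (-3)·(20/3)·(20-12)/20 = -8 kN·m
Load 2 — point force P=-9 kN at a=40/3 m (b=L-a=20/3):
  M_2 = Pbx/L  [x≤a] = (-9)·(20/3)·12/20 = -36 kN·m
Load 3 — triangular load w₀=9 kN/m (0→w₀ over full span):
  M_3 = w₀Lx/6 - w₀x³/(6L) = 9·20·12/6 - 9·12³/(6·20) = 1152/5 kN·m
Superposition: M = Σ M_i = 932/5 kN·m ≈ 186.400000 kN·m

M(12) = 932/5 kN·m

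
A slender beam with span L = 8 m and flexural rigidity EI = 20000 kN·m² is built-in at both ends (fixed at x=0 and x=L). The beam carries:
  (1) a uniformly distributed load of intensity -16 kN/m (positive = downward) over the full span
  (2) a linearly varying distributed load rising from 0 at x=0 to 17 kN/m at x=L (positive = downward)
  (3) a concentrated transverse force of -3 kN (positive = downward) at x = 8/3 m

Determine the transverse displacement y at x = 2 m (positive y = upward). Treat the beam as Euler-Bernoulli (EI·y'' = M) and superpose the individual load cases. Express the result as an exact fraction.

Load 1 — uniform load w=-16 kN/m over full span:
  y_1 = -wx²(L-x)²/(24EI) = -(-16)·2²·(8-2)²/(24·20000) = 3/625 m
Load 2 — triangular load w₀=17 kN/m (0→w₀ over full span):
  y_2 = -w₀x²(L-x)²(x+2L)/(120LEI) = -17·2²·(8-2)²·(2+2·8)/(120·8·20000) = -459/200000 m
Load 3 — point force P=-3 kN at a=8/3 m (b=L-a=16/3):
  y_3 = -Pb²x²(3aL-(3a+b)x)/(6L³EI)  [x≤a] = -(-3)·(16/3)²·2²·(3·(8/3)·8-(3·(8/3)+(16/3))·2)/(6·8³·20000) = 7/33750 m
Superposition: y = Σ y_i = 14647/5400000 m ≈ 0.002712 m

y(2) = 14647/5400000 m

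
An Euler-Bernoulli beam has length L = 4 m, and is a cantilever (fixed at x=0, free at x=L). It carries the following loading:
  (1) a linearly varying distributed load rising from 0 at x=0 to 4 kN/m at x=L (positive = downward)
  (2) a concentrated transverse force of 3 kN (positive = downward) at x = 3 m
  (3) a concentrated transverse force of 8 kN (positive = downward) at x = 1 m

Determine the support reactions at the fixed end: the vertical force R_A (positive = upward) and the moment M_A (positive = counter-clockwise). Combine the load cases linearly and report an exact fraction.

Load 1 — triangular load w₀=4 kN/m (0→w₀ over full span):
  R_A = w₀L/2 = 4·4/2 = 8 kN
  M_A = w₀L²/3 = 4·4²/3 = 64/3 kN·m
Load 2 — point force P=3 kN at a=3 m (b=L-a=1):
  R_A = P = 3 kN
  M_A = Pa = 3·3 = 9 kN·m
Load 3 — point force P=8 kN at a=1 m (b=L-a=3):
  R_A = P = 8 kN
  M_A = Pa = 8·1 = 8 kN·m
Superposition: R_A = 19 kN, M_A = 115/3 kN·m

R_A = 19 kN, M_A = 115/3 kN·m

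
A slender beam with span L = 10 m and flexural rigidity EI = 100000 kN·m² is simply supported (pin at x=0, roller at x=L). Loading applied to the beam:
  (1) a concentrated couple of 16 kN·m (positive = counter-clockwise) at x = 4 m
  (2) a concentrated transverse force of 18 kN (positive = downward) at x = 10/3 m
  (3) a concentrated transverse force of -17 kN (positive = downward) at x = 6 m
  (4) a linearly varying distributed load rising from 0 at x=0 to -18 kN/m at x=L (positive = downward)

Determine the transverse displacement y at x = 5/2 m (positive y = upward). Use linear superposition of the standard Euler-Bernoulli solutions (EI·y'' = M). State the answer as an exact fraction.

Load 1 — applied couple M₀=16 kN·m at a=4 m (b=L-a=6):
  y_1 = (M₀x³/(6L)+C₁x)/EI  [x≤a] with C₁=M₀(3b²-L²)/(6L)=32/15 = (16·(5/2)³/(6·10)+(32/15)·(5/2))/100000 = 19/200000 m
Load 2 — point force P=18 kN at a=10/3 m (b=L-a=20/3):
  y_2 = -Pbx(L²-b²-x²)/(6LEI)  [x≤a] = -18·(20/3)·(5/2)·(10²-(20/3)²-(5/2)²)/(6·10·100000) = -71/28800 m
Load 3 — point force P=-17 kN at a=6 m (b=L-a=4):
  y_3 = -Pbx(L²-b²-x²)/(6LEI)  [x≤a] = -(-17)·4·(5/2)·(10²-4²-(5/2)²)/(6·10·100000) = 5287/2400000 m
Load 4 — triangular load w₀=-18 kN/m (0→w₀ over full span):
  y_4 = -w₀x(7L⁴-10L²x²+3x⁴)/(360LEI) = -(-18)·(5/2)·(7·10⁴-10·10²·(5/2)²+3·(5/2)⁴)/(360·10·100000) = 327/40960 m
Superposition: y = Σ y_i = 360163/46080000 m ≈ 0.007816 m

y(5/2) = 360163/46080000 m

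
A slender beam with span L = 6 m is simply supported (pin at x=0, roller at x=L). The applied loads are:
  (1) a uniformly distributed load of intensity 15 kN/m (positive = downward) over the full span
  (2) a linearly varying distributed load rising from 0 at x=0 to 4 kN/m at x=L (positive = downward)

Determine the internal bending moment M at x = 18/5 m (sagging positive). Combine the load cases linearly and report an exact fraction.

Load 1 — uniform load w=15 kN/m over full span:
  M_1 = wx(L-x)/2 = 15·(18/5)·(6-(18/5))/2 = 324/5 kN·m
Load 2 — triangular load w₀=4 kN/m (0→w₀ over full span):
  M_2 = w₀Lx/6 - w₀x³/(6L) = 4·6·(18/5)/6 - 4·(18/5)³/(6·6) = 1152/125 kN·m
Superposition: M = Σ M_i = 9252/125 kN·m ≈ 74.016000 kN·m

M(18/5) = 9252/125 kN·m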